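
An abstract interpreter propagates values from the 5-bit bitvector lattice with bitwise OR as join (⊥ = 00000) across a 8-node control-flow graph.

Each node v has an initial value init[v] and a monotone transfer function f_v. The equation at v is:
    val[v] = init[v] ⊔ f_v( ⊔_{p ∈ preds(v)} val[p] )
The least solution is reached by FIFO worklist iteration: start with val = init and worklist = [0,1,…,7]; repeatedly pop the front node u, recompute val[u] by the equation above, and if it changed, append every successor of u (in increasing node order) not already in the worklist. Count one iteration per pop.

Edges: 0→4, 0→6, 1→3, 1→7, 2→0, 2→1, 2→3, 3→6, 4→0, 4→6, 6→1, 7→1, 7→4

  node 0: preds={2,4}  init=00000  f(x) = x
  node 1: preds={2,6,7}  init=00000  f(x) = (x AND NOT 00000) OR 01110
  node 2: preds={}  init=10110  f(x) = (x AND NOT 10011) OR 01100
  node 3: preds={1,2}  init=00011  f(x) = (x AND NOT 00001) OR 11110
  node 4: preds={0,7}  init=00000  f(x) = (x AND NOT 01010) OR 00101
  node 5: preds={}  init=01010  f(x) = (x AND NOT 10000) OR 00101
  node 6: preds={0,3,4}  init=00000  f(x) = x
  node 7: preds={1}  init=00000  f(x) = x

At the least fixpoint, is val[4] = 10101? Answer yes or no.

Iteration log — 16 steps:
  step 1. node 0  ⊔preds=10110  new=10110  old=00000  +wl: 
  step 2. node 1  ⊔preds=10110  new=11110  old=00000  +wl: 
  step 3. node 2  ⊔preds=00000  new=11110  old=10110  +wl: 0,1
  step 4. node 3  ⊔preds=11110  new=11111  old=00011  +wl: 
  step 5. node 4  ⊔preds=10110  new=10101  old=00000  +wl: 
  step 6. node 5  ⊔preds=00000  new=01111  old=01010  +wl: 
  step 7. node 6  ⊔preds=11111  new=11111  old=00000  +wl: 
  step 8. node 7  ⊔preds=11110  new=11110  old=00000  +wl: 4
  step 9. node 0  ⊔preds=11111  new=11111  old=10110  +wl: 6
  step 10. node 1  ⊔preds=11111  new=11111  old=11110  +wl: 3,7
  step 11. node 4  ⊔preds=11111  new=10101  stable
  step 12. node 6  ⊔preds=11111  new=11111  stable
  step 13. node 3  ⊔preds=11111  new=11111  stable
  step 14. node 7  ⊔preds=11111  new=11111  old=11110  +wl: 1,4
  step 15. node 1  ⊔preds=11111  new=11111  stable
  step 16. node 4  ⊔preds=11111  new=10101  stable

Least fixpoint reached:
  node 0: 11111
  node 1: 11111
  node 2: 11110
  node 3: 11111
  node 4: 10101
  node 5: 01111
  node 6: 11111
  node 7: 11111

yes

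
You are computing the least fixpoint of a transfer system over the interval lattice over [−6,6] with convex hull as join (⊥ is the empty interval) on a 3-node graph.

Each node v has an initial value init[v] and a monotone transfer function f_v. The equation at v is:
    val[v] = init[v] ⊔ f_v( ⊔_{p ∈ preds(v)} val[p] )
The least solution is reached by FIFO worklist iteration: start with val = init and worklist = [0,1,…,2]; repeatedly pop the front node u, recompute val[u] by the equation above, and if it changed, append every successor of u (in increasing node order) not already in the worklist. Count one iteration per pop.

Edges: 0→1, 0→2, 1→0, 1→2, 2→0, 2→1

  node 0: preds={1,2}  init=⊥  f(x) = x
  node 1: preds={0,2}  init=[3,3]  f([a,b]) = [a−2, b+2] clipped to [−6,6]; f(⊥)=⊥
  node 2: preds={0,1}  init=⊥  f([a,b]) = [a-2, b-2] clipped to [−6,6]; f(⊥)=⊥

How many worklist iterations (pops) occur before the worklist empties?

12

Trace (12 dequeues):
  [1] u=0 | in [3,3] | out [3,3] | prev ⊥ | push {}
  [2] u=1 | in [3,3] | out [1,5] | prev [3,3] | push {0}
  [3] u=2 | in [1,5] | out [-1,3] | prev ⊥ | push {1}
  [4] u=0 | in [-1,5] | out [-1,5] | prev [3,3] | push {2}
  [5] u=1 | in [-1,5] | out [-3,6] | prev [1,5] | push {0}
  [6] u=2 | in [-3,6] | out [-5,4] | prev [-1,3] | push {1}
  [7] u=0 | in [-5,6] | out [-5,6] | prev [-1,5] | push {2}
  [8] u=1 | in [-5,6] | out [-6,6] | prev [-3,6] | push {0}
  [9] u=2 | in [-6,6] | out [-6,4] | prev [-5,4] | push {1}
  [10] u=0 | in [-6,6] | out [-6,6] | prev [-5,6] | push {2}
  [11] u=1 | in [-6,6] | out [-6,6] | ==
  [12] u=2 | in [-6,6] | out [-6,4] | ==

Converged values:
  [0] [-6,6]
  [1] [-6,6]
  [2] [-6,4]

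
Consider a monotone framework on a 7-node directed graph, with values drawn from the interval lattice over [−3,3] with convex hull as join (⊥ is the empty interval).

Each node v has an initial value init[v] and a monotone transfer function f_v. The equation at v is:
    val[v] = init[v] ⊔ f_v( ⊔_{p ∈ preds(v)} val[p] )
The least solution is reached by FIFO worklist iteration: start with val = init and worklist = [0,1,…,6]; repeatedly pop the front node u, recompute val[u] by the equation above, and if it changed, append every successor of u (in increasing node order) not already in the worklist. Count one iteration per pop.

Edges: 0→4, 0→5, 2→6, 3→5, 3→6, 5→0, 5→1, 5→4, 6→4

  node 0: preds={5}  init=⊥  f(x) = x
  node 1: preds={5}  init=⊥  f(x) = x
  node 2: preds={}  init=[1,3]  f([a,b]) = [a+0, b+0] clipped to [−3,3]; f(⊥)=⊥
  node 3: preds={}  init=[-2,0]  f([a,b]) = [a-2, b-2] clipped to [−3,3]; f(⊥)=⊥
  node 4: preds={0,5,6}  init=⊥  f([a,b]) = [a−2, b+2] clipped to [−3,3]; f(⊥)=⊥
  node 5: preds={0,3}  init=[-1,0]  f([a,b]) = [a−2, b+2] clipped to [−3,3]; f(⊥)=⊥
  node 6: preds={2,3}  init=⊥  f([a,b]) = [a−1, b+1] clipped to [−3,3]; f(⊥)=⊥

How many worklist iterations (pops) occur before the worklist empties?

Iteration log — 15 steps:
  step 1. node 0  ⊔preds=[-1,0]  new=[-1,0]  old=⊥  +wl: 
  step 2. node 1  ⊔preds=[-1,0]  new=[-1,0]  old=⊥  +wl: 
  step 3. node 2  ⊔preds=⊥  new=[1,3]  stable
  step 4. node 3  ⊔preds=⊥  new=[-2,0]  stable
  step 5. node 4  ⊔preds=[-1,0]  new=[-3,2]  old=⊥  +wl: 
  step 6. node 5  ⊔preds=[-2,0]  new=[-3,2]  old=[-1,0]  +wl: 0,1,4
  step 7. node 6  ⊔preds=[-2,3]  new=[-3,3]  old=⊥  +wl: 
  step 8. node 0  ⊔preds=[-3,2]  new=[-3,2]  old=[-1,0]  +wl: 5
  step 9. node 1  ⊔preds=[-3,2]  new=[-3,2]  old=[-1,0]  +wl: 
  step 10. node 4  ⊔preds=[-3,3]  new=[-3,3]  old=[-3,2]  +wl: 
  step 11. node 5  ⊔preds=[-3,2]  new=[-3,3]  old=[-3,2]  +wl: 0,1,4
  step 12. node 0  ⊔preds=[-3,3]  new=[-3,3]  old=[-3,2]  +wl: 5
  step 13. node 1  ⊔preds=[-3,3]  new=[-3,3]  old=[-3,2]  +wl: 
  step 14. node 4  ⊔preds=[-3,3]  new=[-3,3]  stable
  step 15. node 5  ⊔preds=[-3,3]  new=[-3,3]  stable

Least fixpoint reached:
  node 0: [-3,3]
  node 1: [-3,3]
  node 2: [1,3]
  node 3: [-2,0]
  node 4: [-3,3]
  node 5: [-3,3]
  node 6: [-3,3]

15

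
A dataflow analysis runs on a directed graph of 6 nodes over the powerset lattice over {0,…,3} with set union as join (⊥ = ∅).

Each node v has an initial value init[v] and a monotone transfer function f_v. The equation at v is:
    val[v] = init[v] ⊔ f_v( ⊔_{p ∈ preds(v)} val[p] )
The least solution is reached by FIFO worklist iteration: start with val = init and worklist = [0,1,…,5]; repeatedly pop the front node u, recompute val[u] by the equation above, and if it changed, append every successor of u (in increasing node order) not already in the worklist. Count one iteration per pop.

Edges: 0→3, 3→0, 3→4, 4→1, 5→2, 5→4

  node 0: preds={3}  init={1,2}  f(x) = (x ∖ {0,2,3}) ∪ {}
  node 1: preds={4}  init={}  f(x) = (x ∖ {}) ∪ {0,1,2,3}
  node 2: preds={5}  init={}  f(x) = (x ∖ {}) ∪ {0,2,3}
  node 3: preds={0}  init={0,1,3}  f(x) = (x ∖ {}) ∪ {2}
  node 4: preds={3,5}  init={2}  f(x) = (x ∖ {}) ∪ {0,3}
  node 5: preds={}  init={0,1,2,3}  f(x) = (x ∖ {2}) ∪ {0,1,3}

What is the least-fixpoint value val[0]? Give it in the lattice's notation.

Iteration log — 8 steps:
  step 1. node 0  ⊔preds={0,1,3}  new={1,2}  stable
  step 2. node 1  ⊔preds={2}  new={0,1,2,3}  old={}  +wl: 
  step 3. node 2  ⊔preds={0,1,2,3}  new={0,1,2,3}  old={}  +wl: 
  step 4. node 3  ⊔preds={1,2}  new={0,1,2,3}  old={0,1,3}  +wl: 0
  step 5. node 4  ⊔preds={0,1,2,3}  new={0,1,2,3}  old={2}  +wl: 1
  step 6. node 5  ⊔preds={}  new={0,1,2,3}  stable
  step 7. node 0  ⊔preds={0,1,2,3}  new={1,2}  stable
  step 8. node 1  ⊔preds={0,1,2,3}  new={0,1,2,3}  stable

Least fixpoint reached:
  node 0: {1,2}
  node 1: {0,1,2,3}
  node 2: {0,1,2,3}
  node 3: {0,1,2,3}
  node 4: {0,1,2,3}
  node 5: {0,1,2,3}

{1,2}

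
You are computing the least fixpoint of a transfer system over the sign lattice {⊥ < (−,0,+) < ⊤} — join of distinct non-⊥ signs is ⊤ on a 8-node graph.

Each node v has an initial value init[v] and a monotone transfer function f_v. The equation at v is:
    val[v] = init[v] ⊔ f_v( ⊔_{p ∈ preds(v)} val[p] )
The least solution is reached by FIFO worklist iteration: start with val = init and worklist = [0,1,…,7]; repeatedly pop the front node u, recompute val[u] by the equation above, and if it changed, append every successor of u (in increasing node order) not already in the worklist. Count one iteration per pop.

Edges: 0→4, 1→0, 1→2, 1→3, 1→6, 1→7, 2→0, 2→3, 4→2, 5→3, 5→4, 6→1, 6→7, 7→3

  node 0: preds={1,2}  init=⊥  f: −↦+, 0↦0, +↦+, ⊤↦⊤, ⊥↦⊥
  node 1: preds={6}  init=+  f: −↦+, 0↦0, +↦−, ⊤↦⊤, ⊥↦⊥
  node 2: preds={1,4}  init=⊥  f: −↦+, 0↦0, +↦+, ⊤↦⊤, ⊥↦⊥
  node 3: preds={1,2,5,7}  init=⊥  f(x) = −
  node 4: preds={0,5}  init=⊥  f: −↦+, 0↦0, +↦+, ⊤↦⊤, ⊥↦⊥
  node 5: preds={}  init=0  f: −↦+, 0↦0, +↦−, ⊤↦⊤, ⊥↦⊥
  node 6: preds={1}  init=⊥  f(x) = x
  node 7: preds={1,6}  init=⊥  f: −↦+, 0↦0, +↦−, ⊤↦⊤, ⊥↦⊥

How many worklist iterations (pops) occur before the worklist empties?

Trace (19 dequeues):
  [1] u=0 | in + | out + | prev ⊥ | push {}
  [2] u=1 | in ⊥ | out + | ==
  [3] u=2 | in + | out + | prev ⊥ | push {0}
  [4] u=3 | in ⊤ | out − | prev ⊥ | push {}
  [5] u=4 | in ⊤ | out ⊤ | prev ⊥ | push {2}
  [6] u=5 | in ⊥ | out 0 | ==
  [7] u=6 | in + | out + | prev ⊥ | push {1}
  [8] u=7 | in + | out − | prev ⊥ | push {3}
  [9] u=0 | in + | out + | ==
  [10] u=2 | in ⊤ | out ⊤ | prev + | push {0}
  [11] u=1 | in + | out ⊤ | prev + | push {2,6,7}
  [12] u=3 | in ⊤ | out − | ==
  [13] u=0 | in ⊤ | out ⊤ | prev + | push {4}
  [14] u=2 | in ⊤ | out ⊤ | ==
  [15] u=6 | in ⊤ | out ⊤ | prev + | push {1}
  [16] u=7 | in ⊤ | out ⊤ | prev − | push {3}
  [17] u=4 | in ⊤ | out ⊤ | ==
  [18] u=1 | in ⊤ | out ⊤ | ==
  [19] u=3 | in ⊤ | out − | ==

Converged values:
  [0] ⊤
  [1] ⊤
  [2] ⊤
  [3] −
  [4] ⊤
  [5] 0
  [6] ⊤
  [7] ⊤

19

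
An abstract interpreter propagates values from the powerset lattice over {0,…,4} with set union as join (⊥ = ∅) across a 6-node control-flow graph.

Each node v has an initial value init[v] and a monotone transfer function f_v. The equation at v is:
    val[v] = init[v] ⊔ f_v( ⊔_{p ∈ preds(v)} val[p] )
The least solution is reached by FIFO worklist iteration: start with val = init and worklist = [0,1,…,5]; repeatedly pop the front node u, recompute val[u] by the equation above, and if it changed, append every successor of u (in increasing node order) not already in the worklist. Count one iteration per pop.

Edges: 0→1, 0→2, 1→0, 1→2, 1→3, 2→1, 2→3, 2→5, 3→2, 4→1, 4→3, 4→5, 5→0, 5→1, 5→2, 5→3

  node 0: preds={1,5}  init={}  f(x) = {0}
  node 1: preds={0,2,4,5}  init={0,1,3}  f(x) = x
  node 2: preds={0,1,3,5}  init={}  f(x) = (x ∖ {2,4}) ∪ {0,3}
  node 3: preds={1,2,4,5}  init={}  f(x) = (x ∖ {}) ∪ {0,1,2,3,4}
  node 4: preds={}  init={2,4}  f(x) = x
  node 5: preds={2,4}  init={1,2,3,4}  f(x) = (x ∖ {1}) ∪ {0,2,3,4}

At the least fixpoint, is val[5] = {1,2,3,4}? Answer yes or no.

Trace (10 dequeues):
  [1] u=0 | in {0,1,2,3,4} | out {0} | prev {} | push {}
  [2] u=1 | in {0,1,2,3,4} | out {0,1,2,3,4} | prev {0,1,3} | push {0}
  [3] u=2 | in {0,1,2,3,4} | out {0,1,3} | prev {} | push {1}
  [4] u=3 | in {0,1,2,3,4} | out {0,1,2,3,4} | prev {} | push {2}
  [5] u=4 | in {} | out {2,4} | ==
  [6] u=5 | in {0,1,2,3,4} | out {0,1,2,3,4} | prev {1,2,3,4} | push {3}
  [7] u=0 | in {0,1,2,3,4} | out {0} | ==
  [8] u=1 | in {0,1,2,3,4} | out {0,1,2,3,4} | ==
  [9] u=2 | in {0,1,2,3,4} | out {0,1,3} | ==
  [10] u=3 | in {0,1,2,3,4} | out {0,1,2,3,4} | ==

Converged values:
  [0] {0}
  [1] {0,1,2,3,4}
  [2] {0,1,3}
  [3] {0,1,2,3,4}
  [4] {2,4}
  [5] {0,1,2,3,4}

no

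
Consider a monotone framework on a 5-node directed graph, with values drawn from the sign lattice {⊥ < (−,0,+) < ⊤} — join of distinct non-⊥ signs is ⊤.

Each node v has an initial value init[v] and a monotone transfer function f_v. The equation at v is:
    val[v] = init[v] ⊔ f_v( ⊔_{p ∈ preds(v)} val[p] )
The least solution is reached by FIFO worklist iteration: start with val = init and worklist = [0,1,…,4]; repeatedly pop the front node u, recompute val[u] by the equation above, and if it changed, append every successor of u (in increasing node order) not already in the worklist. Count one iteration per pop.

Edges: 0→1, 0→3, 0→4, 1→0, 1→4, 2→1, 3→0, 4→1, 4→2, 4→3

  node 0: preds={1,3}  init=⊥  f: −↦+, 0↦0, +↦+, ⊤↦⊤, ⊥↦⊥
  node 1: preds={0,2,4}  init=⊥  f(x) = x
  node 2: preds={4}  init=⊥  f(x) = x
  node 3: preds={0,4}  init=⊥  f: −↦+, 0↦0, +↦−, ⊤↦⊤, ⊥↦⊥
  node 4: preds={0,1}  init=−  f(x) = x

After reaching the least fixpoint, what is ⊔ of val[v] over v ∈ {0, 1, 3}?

Worklist (14 pops):
  #1 pop 0: in=⊥ → ⊥ (no change)
  #2 pop 1: in=− → − (was ⊥); enqueue [0]
  #3 pop 2: in=− → − (was ⊥); enqueue [1]
  #4 pop 3: in=− → + (was ⊥); enqueue []
  #5 pop 4: in=− → − (no change)
  #6 pop 0: in=⊤ → ⊤ (was ⊥); enqueue [3,4]
  #7 pop 1: in=⊤ → ⊤ (was −); enqueue [0]
  #8 pop 3: in=⊤ → ⊤ (was +); enqueue []
  #9 pop 4: in=⊤ → ⊤ (was −); enqueue [1,2,3]
  #10 pop 0: in=⊤ → ⊤ (no change)
  #11 pop 1: in=⊤ → ⊤ (no change)
  #12 pop 2: in=⊤ → ⊤ (was −); enqueue [1]
  #13 pop 3: in=⊤ → ⊤ (no change)
  #14 pop 1: in=⊤ → ⊤ (no change)

Fixpoint:
  val[0] = ⊤
  val[1] = ⊤
  val[2] = ⊤
  val[3] = ⊤
  val[4] = ⊤

⊤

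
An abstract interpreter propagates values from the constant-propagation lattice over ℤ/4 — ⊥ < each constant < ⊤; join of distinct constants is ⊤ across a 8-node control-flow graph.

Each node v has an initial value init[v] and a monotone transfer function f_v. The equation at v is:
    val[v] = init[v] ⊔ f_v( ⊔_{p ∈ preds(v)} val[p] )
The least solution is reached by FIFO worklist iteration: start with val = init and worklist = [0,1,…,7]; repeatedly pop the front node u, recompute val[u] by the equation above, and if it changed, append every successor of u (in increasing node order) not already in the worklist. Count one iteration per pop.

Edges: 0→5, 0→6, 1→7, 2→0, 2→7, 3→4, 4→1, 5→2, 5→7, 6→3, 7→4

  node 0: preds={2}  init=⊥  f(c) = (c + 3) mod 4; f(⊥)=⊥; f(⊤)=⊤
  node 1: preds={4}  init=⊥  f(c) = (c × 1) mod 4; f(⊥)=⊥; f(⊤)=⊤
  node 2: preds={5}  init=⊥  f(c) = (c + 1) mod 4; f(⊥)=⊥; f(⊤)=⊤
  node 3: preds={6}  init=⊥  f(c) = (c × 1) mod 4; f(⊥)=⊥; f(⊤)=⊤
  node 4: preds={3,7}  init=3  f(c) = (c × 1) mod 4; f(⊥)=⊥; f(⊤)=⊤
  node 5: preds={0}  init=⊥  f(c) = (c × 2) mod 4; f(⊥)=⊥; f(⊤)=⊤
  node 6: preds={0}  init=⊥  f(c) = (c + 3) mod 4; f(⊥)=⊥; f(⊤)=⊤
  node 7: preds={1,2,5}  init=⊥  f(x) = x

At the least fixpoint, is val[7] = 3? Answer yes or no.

yes

Iteration log — 9 steps:
  step 1. node 0  ⊔preds=⊥  new=⊥  stable
  step 2. node 1  ⊔preds=3  new=3  old=⊥  +wl: 
  step 3. node 2  ⊔preds=⊥  new=⊥  stable
  step 4. node 3  ⊔preds=⊥  new=⊥  stable
  step 5. node 4  ⊔preds=⊥  new=3  stable
  step 6. node 5  ⊔preds=⊥  new=⊥  stable
  step 7. node 6  ⊔preds=⊥  new=⊥  stable
  step 8. node 7  ⊔preds=3  new=3  old=⊥  +wl: 4
  step 9. node 4  ⊔preds=3  new=3  stable

Least fixpoint reached:
  node 0: ⊥
  node 1: 3
  node 2: ⊥
  node 3: ⊥
  node 4: 3
  node 5: ⊥
  node 6: ⊥
  node 7: 3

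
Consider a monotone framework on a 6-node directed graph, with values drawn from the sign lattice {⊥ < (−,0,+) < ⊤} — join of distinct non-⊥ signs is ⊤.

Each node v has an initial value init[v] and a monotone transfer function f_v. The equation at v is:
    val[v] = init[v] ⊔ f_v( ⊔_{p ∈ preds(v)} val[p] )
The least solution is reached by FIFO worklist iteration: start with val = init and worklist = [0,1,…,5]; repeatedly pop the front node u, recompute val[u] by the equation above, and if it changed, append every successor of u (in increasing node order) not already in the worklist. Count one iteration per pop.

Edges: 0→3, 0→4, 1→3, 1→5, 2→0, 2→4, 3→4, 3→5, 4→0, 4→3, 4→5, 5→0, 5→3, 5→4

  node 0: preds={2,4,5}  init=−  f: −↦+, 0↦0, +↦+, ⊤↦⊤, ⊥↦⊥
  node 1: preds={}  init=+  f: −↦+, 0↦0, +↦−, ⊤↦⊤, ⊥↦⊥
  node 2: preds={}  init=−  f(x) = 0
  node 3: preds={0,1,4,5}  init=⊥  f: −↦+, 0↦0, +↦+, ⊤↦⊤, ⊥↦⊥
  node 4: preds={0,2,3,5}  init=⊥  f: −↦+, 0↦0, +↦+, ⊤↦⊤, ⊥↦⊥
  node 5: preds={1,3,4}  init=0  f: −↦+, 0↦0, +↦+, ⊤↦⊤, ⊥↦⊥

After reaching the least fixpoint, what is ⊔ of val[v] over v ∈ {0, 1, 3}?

Iteration log — 9 steps:
  step 1. node 0  ⊔preds=⊤  new=⊤  old=−  +wl: 
  step 2. node 1  ⊔preds=⊥  new=+  stable
  step 3. node 2  ⊔preds=⊥  new=⊤  old=−  +wl: 0
  step 4. node 3  ⊔preds=⊤  new=⊤  old=⊥  +wl: 
  step 5. node 4  ⊔preds=⊤  new=⊤  old=⊥  +wl: 3
  step 6. node 5  ⊔preds=⊤  new=⊤  old=0  +wl: 4
  step 7. node 0  ⊔preds=⊤  new=⊤  stable
  step 8. node 3  ⊔preds=⊤  new=⊤  stable
  step 9. node 4  ⊔preds=⊤  new=⊤  stable

Least fixpoint reached:
  node 0: ⊤
  node 1: +
  node 2: ⊤
  node 3: ⊤
  node 4: ⊤
  node 5: ⊤

⊤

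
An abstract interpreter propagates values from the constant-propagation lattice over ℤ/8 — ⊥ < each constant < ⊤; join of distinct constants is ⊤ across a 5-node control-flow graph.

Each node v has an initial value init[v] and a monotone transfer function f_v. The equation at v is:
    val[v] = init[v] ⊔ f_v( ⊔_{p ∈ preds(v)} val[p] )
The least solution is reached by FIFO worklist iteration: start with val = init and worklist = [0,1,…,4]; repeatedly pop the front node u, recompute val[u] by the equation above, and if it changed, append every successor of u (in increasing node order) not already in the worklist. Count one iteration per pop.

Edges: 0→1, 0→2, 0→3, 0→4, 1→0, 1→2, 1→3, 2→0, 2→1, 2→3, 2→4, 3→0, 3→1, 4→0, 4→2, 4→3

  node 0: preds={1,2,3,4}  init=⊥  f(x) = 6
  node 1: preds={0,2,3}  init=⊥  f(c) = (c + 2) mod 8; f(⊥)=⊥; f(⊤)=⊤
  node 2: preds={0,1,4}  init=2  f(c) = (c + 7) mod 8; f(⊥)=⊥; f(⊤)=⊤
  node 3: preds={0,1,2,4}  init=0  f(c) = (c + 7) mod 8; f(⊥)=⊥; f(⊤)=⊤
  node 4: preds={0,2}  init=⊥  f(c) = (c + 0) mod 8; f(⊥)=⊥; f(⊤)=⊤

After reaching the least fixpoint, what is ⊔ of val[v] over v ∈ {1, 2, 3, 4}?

Iteration log — 9 steps:
  step 1. node 0  ⊔preds=⊤  new=6  old=⊥  +wl: 
  step 2. node 1  ⊔preds=⊤  new=⊤  old=⊥  +wl: 0
  step 3. node 2  ⊔preds=⊤  new=⊤  old=2  +wl: 1
  step 4. node 3  ⊔preds=⊤  new=⊤  old=0  +wl: 
  step 5. node 4  ⊔preds=⊤  new=⊤  old=⊥  +wl: 2,3
  step 6. node 0  ⊔preds=⊤  new=6  stable
  step 7. node 1  ⊔preds=⊤  new=⊤  stable
  step 8. node 2  ⊔preds=⊤  new=⊤  stable
  step 9. node 3  ⊔preds=⊤  new=⊤  stable

Least fixpoint reached:
  node 0: 6
  node 1: ⊤
  node 2: ⊤
  node 3: ⊤
  node 4: ⊤

⊤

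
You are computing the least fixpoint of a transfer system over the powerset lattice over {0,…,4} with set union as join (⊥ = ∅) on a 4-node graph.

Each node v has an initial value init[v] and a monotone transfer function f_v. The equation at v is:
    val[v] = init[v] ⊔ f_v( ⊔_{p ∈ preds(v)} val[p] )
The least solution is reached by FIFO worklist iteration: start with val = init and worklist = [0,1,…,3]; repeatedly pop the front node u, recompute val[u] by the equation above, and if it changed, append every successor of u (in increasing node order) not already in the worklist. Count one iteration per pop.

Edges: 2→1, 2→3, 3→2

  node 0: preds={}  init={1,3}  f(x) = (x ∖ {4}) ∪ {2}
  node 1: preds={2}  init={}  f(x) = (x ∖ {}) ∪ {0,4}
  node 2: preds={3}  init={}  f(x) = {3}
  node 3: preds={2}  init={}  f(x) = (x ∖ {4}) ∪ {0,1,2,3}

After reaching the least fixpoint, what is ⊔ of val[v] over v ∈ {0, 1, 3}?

{0,1,2,3,4}

Trace (6 dequeues):
  [1] u=0 | in {} | out {1,2,3} | prev {1,3} | push {}
  [2] u=1 | in {} | out {0,4} | prev {} | push {}
  [3] u=2 | in {} | out {3} | prev {} | push {1}
  [4] u=3 | in {3} | out {0,1,2,3} | prev {} | push {2}
  [5] u=1 | in {3} | out {0,3,4} | prev {0,4} | push {}
  [6] u=2 | in {0,1,2,3} | out {3} | ==

Converged values:
  [0] {1,2,3}
  [1] {0,3,4}
  [2] {3}
  [3] {0,1,2,3}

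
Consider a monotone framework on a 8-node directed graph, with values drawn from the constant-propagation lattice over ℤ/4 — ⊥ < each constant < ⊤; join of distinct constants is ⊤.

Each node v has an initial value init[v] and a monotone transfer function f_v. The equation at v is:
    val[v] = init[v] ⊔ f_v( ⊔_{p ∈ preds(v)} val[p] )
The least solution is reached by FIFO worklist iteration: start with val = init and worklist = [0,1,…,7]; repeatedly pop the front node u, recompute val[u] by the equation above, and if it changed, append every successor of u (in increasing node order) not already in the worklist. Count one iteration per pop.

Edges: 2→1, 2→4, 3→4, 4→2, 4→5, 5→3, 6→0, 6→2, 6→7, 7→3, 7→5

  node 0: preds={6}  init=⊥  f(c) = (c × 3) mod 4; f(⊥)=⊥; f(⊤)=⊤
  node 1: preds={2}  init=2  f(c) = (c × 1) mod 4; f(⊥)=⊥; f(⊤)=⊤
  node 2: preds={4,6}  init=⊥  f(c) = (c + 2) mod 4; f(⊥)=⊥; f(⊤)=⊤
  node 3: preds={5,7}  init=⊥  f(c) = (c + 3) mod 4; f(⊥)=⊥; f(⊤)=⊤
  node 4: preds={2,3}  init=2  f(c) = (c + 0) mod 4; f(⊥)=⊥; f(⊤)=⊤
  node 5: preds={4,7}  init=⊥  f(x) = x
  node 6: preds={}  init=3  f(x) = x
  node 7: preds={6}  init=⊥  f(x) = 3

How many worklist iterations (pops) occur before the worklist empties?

Worklist (13 pops):
  #1 pop 0: in=3 → 1 (was ⊥); enqueue []
  #2 pop 1: in=⊥ → 2 (no change)
  #3 pop 2: in=⊤ → ⊤ (was ⊥); enqueue [1]
  #4 pop 3: in=⊥ → ⊥ (no change)
  #5 pop 4: in=⊤ → ⊤ (was 2); enqueue [2]
  #6 pop 5: in=⊤ → ⊤ (was ⊥); enqueue [3]
  #7 pop 6: in=⊥ → 3 (no change)
  #8 pop 7: in=3 → 3 (was ⊥); enqueue [5]
  #9 pop 1: in=⊤ → ⊤ (was 2); enqueue []
  #10 pop 2: in=⊤ → ⊤ (no change)
  #11 pop 3: in=⊤ → ⊤ (was ⊥); enqueue [4]
  #12 pop 5: in=⊤ → ⊤ (no change)
  #13 pop 4: in=⊤ → ⊤ (no change)

Fixpoint:
  val[0] = 1
  val[1] = ⊤
  val[2] = ⊤
  val[3] = ⊤
  val[4] = ⊤
  val[5] = ⊤
  val[6] = 3
  val[7] = 3

13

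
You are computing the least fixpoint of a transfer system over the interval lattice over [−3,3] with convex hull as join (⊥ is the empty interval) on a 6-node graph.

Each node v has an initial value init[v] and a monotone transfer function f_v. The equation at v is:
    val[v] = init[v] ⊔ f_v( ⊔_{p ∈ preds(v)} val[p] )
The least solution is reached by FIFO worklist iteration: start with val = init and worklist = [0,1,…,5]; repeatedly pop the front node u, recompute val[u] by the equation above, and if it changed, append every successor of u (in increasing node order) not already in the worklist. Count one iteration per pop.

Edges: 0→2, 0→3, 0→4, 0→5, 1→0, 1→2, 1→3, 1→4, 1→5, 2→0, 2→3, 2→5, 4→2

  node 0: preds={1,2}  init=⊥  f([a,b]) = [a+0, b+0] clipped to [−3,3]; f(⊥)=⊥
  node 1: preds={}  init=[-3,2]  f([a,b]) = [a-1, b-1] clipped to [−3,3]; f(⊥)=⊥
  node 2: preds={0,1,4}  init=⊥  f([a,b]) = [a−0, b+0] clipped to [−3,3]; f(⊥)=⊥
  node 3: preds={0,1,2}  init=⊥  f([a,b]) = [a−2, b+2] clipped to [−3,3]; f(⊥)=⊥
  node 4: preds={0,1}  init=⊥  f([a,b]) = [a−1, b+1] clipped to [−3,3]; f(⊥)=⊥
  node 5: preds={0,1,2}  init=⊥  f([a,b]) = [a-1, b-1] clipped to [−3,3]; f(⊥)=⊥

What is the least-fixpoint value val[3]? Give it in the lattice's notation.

Worklist (13 pops):
  #1 pop 0: in=[-3,2] → [-3,2] (was ⊥); enqueue []
  #2 pop 1: in=⊥ → [-3,2] (no change)
  #3 pop 2: in=[-3,2] → [-3,2] (was ⊥); enqueue [0]
  #4 pop 3: in=[-3,2] → [-3,3] (was ⊥); enqueue []
  #5 pop 4: in=[-3,2] → [-3,3] (was ⊥); enqueue [2]
  #6 pop 5: in=[-3,2] → [-3,1] (was ⊥); enqueue []
  #7 pop 0: in=[-3,2] → [-3,2] (no change)
  #8 pop 2: in=[-3,3] → [-3,3] (was [-3,2]); enqueue [0,3,5]
  #9 pop 0: in=[-3,3] → [-3,3] (was [-3,2]); enqueue [2,4]
  #10 pop 3: in=[-3,3] → [-3,3] (no change)
  #11 pop 5: in=[-3,3] → [-3,2] (was [-3,1]); enqueue []
  #12 pop 2: in=[-3,3] → [-3,3] (no change)
  #13 pop 4: in=[-3,3] → [-3,3] (no change)

Fixpoint:
  val[0] = [-3,3]
  val[1] = [-3,2]
  val[2] = [-3,3]
  val[3] = [-3,3]
  val[4] = [-3,3]
  val[5] = [-3,2]

[-3,3]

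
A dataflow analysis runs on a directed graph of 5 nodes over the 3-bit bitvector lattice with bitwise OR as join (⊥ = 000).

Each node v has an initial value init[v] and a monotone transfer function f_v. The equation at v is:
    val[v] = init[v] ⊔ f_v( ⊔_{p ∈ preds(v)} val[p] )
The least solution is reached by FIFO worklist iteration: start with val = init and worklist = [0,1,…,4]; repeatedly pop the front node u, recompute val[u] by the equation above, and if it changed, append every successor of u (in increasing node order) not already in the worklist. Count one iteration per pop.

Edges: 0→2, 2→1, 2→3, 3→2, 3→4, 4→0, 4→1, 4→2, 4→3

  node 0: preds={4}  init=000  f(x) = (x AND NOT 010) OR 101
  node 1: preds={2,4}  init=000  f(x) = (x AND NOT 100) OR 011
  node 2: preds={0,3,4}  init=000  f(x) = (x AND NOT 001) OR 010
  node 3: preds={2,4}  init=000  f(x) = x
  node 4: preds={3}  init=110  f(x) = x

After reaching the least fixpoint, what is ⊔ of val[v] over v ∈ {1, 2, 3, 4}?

Iteration log — 7 steps:
  step 1. node 0  ⊔preds=110  new=101  old=000  +wl: 
  step 2. node 1  ⊔preds=110  new=011  old=000  +wl: 
  step 3. node 2  ⊔preds=111  new=110  old=000  +wl: 1
  step 4. node 3  ⊔preds=110  new=110  old=000  +wl: 2
  step 5. node 4  ⊔preds=110  new=110  stable
  step 6. node 1  ⊔preds=110  new=011  stable
  step 7. node 2  ⊔preds=111  new=110  stable

Least fixpoint reached:
  node 0: 101
  node 1: 011
  node 2: 110
  node 3: 110
  node 4: 110

111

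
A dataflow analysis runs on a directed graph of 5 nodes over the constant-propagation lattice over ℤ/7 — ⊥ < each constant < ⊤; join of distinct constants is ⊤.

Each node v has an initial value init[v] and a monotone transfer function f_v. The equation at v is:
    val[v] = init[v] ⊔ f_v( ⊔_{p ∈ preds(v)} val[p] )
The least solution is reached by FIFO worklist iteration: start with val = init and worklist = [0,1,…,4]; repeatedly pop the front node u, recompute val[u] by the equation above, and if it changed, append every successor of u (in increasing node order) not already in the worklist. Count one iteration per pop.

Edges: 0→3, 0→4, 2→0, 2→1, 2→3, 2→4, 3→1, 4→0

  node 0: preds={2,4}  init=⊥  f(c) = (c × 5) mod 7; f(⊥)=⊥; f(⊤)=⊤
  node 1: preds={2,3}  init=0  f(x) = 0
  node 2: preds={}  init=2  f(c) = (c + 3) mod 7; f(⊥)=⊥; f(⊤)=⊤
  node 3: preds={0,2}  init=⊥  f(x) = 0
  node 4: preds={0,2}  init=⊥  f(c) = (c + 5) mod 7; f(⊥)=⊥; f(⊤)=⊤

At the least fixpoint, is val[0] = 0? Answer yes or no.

no

Worklist (9 pops):
  #1 pop 0: in=2 → 3 (was ⊥); enqueue []
  #2 pop 1: in=2 → 0 (no change)
  #3 pop 2: in=⊥ → 2 (no change)
  #4 pop 3: in=⊤ → 0 (was ⊥); enqueue [1]
  #5 pop 4: in=⊤ → ⊤ (was ⊥); enqueue [0]
  #6 pop 1: in=⊤ → 0 (no change)
  #7 pop 0: in=⊤ → ⊤ (was 3); enqueue [3,4]
  #8 pop 3: in=⊤ → 0 (no change)
  #9 pop 4: in=⊤ → ⊤ (no change)

Fixpoint:
  val[0] = ⊤
  val[1] = 0
  val[2] = 2
  val[3] = 0
  val[4] = ⊤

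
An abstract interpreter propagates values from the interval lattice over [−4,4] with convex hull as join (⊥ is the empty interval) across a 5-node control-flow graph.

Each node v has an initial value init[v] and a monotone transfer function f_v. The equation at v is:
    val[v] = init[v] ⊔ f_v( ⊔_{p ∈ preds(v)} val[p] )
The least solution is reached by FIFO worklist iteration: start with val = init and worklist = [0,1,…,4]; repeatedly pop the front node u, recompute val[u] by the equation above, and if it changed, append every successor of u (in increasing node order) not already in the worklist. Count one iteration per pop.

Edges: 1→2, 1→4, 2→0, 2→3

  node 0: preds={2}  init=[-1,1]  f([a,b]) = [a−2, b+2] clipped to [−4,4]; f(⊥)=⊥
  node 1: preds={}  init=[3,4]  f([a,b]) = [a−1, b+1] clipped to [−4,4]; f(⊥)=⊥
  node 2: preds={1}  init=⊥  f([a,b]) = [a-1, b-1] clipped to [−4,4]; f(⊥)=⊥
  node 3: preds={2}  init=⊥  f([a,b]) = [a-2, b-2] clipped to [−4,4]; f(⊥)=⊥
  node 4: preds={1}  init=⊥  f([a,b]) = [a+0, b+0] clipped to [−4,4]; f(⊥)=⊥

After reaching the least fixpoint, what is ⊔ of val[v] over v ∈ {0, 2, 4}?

[-1,4]

Trace (6 dequeues):
  [1] u=0 | in ⊥ | out [-1,1] | ==
  [2] u=1 | in ⊥ | out [3,4] | ==
  [3] u=2 | in [3,4] | out [2,3] | prev ⊥ | push {0}
  [4] u=3 | in [2,3] | out [0,1] | prev ⊥ | push {}
  [5] u=4 | in [3,4] | out [3,4] | prev ⊥ | push {}
  [6] u=0 | in [2,3] | out [-1,4] | prev [-1,1] | push {}

Converged values:
  [0] [-1,4]
  [1] [3,4]
  [2] [2,3]
  [3] [0,1]
  [4] [3,4]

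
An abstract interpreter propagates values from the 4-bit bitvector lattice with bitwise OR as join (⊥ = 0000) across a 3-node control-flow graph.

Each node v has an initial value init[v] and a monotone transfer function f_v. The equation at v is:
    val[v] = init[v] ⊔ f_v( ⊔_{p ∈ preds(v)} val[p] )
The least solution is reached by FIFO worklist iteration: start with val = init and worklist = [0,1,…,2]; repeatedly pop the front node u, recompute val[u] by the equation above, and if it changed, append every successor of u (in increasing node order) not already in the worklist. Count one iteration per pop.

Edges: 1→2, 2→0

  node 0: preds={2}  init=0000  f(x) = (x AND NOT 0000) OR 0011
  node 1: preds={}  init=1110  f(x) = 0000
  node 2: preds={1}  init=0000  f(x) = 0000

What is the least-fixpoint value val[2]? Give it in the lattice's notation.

Worklist (3 pops):
  #1 pop 0: in=0000 → 0011 (was 0000); enqueue []
  #2 pop 1: in=0000 → 1110 (no change)
  #3 pop 2: in=1110 → 0000 (no change)

Fixpoint:
  val[0] = 0011
  val[1] = 1110
  val[2] = 0000

0000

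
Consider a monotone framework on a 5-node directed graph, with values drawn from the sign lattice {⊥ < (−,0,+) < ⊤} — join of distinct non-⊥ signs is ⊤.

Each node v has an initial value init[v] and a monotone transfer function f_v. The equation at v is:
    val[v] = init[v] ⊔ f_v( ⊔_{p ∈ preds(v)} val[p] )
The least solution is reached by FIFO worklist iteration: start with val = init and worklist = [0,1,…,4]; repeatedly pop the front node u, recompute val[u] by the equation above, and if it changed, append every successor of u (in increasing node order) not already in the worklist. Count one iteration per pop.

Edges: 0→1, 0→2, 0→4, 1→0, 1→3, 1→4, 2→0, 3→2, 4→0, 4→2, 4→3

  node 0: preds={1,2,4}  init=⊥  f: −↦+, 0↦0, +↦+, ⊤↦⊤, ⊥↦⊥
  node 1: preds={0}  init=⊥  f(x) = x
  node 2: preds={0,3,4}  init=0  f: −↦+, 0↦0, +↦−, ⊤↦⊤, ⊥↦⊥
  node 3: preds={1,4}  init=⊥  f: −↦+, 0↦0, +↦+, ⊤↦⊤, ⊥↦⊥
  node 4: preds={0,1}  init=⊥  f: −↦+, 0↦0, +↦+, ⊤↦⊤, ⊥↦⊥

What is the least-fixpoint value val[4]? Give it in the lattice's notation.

0

Iteration log — 8 steps:
  step 1. node 0  ⊔preds=0  new=0  old=⊥  +wl: 
  step 2. node 1  ⊔preds=0  new=0  old=⊥  +wl: 0
  step 3. node 2  ⊔preds=0  new=0  stable
  step 4. node 3  ⊔preds=0  new=0  old=⊥  +wl: 2
  step 5. node 4  ⊔preds=0  new=0  old=⊥  +wl: 3
  step 6. node 0  ⊔preds=0  new=0  stable
  step 7. node 2  ⊔preds=0  new=0  stable
  step 8. node 3  ⊔preds=0  new=0  stable

Least fixpoint reached:
  node 0: 0
  node 1: 0
  node 2: 0
  node 3: 0
  node 4: 0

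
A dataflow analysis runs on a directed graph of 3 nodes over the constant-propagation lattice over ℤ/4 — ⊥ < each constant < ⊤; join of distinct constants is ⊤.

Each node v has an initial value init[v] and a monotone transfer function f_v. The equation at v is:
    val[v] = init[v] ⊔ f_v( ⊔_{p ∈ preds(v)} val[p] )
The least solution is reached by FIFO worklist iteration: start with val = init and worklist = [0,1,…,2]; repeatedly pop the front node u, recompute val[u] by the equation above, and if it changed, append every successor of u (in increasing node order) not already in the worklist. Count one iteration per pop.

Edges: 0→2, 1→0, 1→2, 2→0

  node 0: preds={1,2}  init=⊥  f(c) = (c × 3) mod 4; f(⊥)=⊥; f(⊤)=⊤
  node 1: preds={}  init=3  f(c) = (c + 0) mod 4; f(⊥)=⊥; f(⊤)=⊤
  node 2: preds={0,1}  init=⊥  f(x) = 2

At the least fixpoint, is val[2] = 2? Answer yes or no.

yes

Trace (5 dequeues):
  [1] u=0 | in 3 | out 1 | prev ⊥ | push {}
  [2] u=1 | in ⊥ | out 3 | ==
  [3] u=2 | in ⊤ | out 2 | prev ⊥ | push {0}
  [4] u=0 | in ⊤ | out ⊤ | prev 1 | push {2}
  [5] u=2 | in ⊤ | out 2 | ==

Converged values:
  [0] ⊤
  [1] 3
  [2] 2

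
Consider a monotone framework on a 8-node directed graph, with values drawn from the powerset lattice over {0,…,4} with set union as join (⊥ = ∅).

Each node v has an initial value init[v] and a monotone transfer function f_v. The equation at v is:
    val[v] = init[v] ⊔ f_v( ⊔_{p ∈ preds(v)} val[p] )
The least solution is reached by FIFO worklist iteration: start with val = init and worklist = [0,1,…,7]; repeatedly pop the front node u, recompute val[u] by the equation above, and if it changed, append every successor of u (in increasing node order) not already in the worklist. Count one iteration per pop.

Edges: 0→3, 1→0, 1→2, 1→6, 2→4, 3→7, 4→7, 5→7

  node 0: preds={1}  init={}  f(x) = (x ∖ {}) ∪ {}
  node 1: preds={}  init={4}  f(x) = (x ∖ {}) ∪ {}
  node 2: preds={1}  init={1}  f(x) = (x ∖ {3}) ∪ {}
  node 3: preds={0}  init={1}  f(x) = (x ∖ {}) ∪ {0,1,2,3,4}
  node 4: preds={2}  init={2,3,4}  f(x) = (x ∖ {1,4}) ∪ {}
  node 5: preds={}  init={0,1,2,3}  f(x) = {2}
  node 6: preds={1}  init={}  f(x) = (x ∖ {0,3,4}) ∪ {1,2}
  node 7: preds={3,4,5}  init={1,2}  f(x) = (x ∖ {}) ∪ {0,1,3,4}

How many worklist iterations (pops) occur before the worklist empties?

Iteration log — 8 steps:
  step 1. node 0  ⊔preds={4}  new={4}  old={}  +wl: 
  step 2. node 1  ⊔preds={}  new={4}  stable
  step 3. node 2  ⊔preds={4}  new={1,4}  old={1}  +wl: 
  step 4. node 3  ⊔preds={4}  new={0,1,2,3,4}  old={1}  +wl: 
  step 5. node 4  ⊔preds={1,4}  new={2,3,4}  stable
  step 6. node 5  ⊔preds={}  new={0,1,2,3}  stable
  step 7. node 6  ⊔preds={4}  new={1,2}  old={}  +wl: 
  step 8. node 7  ⊔preds={0,1,2,3,4}  new={0,1,2,3,4}  old={1,2}  +wl: 

Least fixpoint reached:
  node 0: {4}
  node 1: {4}
  node 2: {1,4}
  node 3: {0,1,2,3,4}
  node 4: {2,3,4}
  node 5: {0,1,2,3}
  node 6: {1,2}
  node 7: {0,1,2,3,4}

8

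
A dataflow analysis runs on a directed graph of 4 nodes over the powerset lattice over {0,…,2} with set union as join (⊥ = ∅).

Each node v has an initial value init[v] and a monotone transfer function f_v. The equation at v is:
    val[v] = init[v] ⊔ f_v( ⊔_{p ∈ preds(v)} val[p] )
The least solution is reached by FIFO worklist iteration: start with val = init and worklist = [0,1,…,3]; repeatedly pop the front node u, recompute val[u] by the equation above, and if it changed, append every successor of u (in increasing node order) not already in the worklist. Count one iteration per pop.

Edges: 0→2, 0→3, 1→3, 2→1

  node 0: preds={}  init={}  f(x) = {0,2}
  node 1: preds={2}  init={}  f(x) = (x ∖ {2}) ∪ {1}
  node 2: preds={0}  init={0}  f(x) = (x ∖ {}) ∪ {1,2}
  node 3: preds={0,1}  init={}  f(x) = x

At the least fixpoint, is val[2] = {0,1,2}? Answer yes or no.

yes

Iteration log — 5 steps:
  step 1. node 0  ⊔preds={}  new={0,2}  old={}  +wl: 
  step 2. node 1  ⊔preds={0}  new={0,1}  old={}  +wl: 
  step 3. node 2  ⊔preds={0,2}  new={0,1,2}  old={0}  +wl: 1
  step 4. node 3  ⊔preds={0,1,2}  new={0,1,2}  old={}  +wl: 
  step 5. node 1  ⊔preds={0,1,2}  new={0,1}  stable

Least fixpoint reached:
  node 0: {0,2}
  node 1: {0,1}
  node 2: {0,1,2}
  node 3: {0,1,2}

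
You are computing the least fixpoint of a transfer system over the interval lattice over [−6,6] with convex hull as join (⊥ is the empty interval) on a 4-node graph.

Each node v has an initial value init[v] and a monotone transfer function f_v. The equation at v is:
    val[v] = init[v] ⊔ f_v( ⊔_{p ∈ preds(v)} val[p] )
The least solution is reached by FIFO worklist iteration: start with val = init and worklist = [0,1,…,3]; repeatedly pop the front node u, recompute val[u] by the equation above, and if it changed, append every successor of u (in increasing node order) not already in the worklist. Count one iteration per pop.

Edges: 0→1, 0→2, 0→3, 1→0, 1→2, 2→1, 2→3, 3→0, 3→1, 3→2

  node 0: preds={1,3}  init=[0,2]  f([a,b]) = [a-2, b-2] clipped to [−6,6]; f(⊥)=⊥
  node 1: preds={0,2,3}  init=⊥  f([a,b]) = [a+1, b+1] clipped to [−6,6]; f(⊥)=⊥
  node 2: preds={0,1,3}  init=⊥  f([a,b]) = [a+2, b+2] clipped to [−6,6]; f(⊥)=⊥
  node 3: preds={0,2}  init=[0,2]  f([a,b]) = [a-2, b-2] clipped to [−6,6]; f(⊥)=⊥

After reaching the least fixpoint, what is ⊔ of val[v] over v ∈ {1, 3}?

[-6,6]

Trace (12 dequeues):
  [1] u=0 | in [0,2] | out [-2,2] | prev [0,2] | push {}
  [2] u=1 | in [-2,2] | out [-1,3] | prev ⊥ | push {0}
  [3] u=2 | in [-2,3] | out [0,5] | prev ⊥ | push {1}
  [4] u=3 | in [-2,5] | out [-4,3] | prev [0,2] | push {2}
  [5] u=0 | in [-4,3] | out [-6,2] | prev [-2,2] | push {3}
  [6] u=1 | in [-6,5] | out [-5,6] | prev [-1,3] | push {0}
  [7] u=2 | in [-6,6] | out [-4,6] | prev [0,5] | push {1}
  [8] u=3 | in [-6,6] | out [-6,4] | prev [-4,3] | push {2}
  [9] u=0 | in [-6,6] | out [-6,4] | prev [-6,2] | push {3}
  [10] u=1 | in [-6,6] | out [-5,6] | ==
  [11] u=2 | in [-6,6] | out [-4,6] | ==
  [12] u=3 | in [-6,6] | out [-6,4] | ==

Converged values:
  [0] [-6,4]
  [1] [-5,6]
  [2] [-4,6]
  [3] [-6,4]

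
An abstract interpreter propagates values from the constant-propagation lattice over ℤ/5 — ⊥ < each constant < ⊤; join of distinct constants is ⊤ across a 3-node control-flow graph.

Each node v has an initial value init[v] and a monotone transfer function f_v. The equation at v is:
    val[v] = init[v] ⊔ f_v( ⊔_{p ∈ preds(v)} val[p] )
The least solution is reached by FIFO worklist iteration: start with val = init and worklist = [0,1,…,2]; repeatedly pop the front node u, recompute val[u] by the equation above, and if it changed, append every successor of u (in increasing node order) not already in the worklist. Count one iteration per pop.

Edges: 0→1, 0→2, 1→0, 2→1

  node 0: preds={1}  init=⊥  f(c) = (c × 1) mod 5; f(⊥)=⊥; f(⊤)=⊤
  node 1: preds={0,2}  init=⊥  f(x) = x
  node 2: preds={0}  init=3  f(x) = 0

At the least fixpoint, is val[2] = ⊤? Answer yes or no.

Trace (9 dequeues):
  [1] u=0 | in ⊥ | out ⊥ | ==
  [2] u=1 | in 3 | out 3 | prev ⊥ | push {0}
  [3] u=2 | in ⊥ | out ⊤ | prev 3 | push {1}
  [4] u=0 | in 3 | out 3 | prev ⊥ | push {2}
  [5] u=1 | in ⊤ | out ⊤ | prev 3 | push {0}
  [6] u=2 | in 3 | out ⊤ | ==
  [7] u=0 | in ⊤ | out ⊤ | prev 3 | push {1,2}
  [8] u=1 | in ⊤ | out ⊤ | ==
  [9] u=2 | in ⊤ | out ⊤ | ==

Converged values:
  [0] ⊤
  [1] ⊤
  [2] ⊤

yes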